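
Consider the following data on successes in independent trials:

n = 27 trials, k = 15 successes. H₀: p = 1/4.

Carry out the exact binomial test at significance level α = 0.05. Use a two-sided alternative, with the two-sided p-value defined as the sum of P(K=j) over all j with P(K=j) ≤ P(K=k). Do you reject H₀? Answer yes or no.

Exact binomial: n=27, k=15, p₀=1/4=0.2500
P(X=j) = C(n,j)·p₀^j·(1−p₀)^(n−j); p = Σ P(X=j) over j with P(X=j) ≤ P(X=15)
p-value (two-sided) = 0.00110
At α=0.05: p < α → reject H₀

reject H₀: yes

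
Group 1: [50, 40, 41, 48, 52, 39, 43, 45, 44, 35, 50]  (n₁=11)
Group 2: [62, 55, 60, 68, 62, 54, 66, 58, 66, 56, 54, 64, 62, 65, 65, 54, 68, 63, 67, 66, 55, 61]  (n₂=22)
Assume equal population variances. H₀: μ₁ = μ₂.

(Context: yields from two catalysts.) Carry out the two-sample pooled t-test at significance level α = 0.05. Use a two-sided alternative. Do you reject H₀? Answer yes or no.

x̄₁=44.273, s₁=5.331, n₁=11
x̄₂=61.409, s₂=4.915, n₂=22
s_p² = [10·5.331² + 21·4.915²]/31 = 25.5323
SE = √(s_p²·(1/11+1/22)) = 1.8659
t = (44.273−61.409)/1.8659 = -9.1838
df = 31
p-value (two-sided) = 0.00000
At α=0.05: p < α → reject H₀

reject H₀: yes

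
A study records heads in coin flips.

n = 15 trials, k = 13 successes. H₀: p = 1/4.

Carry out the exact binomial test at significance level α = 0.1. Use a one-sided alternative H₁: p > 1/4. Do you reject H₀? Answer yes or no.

Exact binomial: n=15, k=13, p₀=1/4=0.2500
P(X≥13) from Σ C(n,i)·p₀^i·(1−p₀)^(n−i)
p-value (one-sided, H₁ greater) = 0.00000
At α=0.1: p < α → reject H₀

reject H₀: yes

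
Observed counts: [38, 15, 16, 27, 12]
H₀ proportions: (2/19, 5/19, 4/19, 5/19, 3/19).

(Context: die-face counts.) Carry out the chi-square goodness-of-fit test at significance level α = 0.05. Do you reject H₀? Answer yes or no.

n = 108; E_i = n·p_i = [11.37, 28.42, 22.74, 28.42, 17.05]
χ² = (38−11.37)²/11.37 + (15−28.42)²/28.42 + (16−22.74)²/22.74 + (27−28.42)²/28.42 + (12−17.05)²/17.05 = 72.2889
df = 4
p-value (upper-tail) = 0.00000
At α=0.05: p < α → reject H₀

reject H₀: yes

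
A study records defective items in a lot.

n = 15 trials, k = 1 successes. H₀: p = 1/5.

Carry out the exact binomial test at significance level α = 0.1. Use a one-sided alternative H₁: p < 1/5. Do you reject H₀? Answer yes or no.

reject H₀: no

Exact binomial: n=15, k=1, p₀=1/5=0.2000
P(X≤1) from Σ C(n,i)·p₀^i·(1−p₀)^(n−i)
p-value (one-sided, H₁ less) = 0.16713
At α=0.1: p ≥ α → fail to reject H₀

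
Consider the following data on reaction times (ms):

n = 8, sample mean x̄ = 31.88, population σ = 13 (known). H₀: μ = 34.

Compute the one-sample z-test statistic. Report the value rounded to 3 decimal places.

test statistic = -0.461

SE = σ/√n = 13/√8 = 4.5962
z = (x̄−μ₀)/SE = (31.88−34)/4.5962 = -0.4613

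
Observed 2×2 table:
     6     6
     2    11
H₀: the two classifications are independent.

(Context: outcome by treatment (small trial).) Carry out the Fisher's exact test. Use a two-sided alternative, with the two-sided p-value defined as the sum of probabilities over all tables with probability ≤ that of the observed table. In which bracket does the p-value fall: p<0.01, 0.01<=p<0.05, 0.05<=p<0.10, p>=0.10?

p-value bracket: 0.05<=p<0.10

Margins: r₁=12, r₂=13, c₁=8, c₂=17, n=25
p_obs = C(12,6)·C(13,2)/C(25,8); sum pmf over tables with pmf ≤ p_obs
p-value (two-sided) = 0.09684
→ bracket: 0.05<=p<0.10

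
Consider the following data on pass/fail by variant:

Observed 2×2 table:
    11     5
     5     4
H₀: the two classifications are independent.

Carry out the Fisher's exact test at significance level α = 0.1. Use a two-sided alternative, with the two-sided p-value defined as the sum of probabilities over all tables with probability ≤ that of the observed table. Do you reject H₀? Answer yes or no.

Margins: r₁=16, r₂=9, c₁=16, c₂=9, n=25
p_obs = C(16,11)·C(9,5)/C(25,16); sum pmf over tables with pmf ≤ p_obs
p-value (two-sided) = 0.67074
At α=0.1: p ≥ α → fail to reject H₀

reject H₀: no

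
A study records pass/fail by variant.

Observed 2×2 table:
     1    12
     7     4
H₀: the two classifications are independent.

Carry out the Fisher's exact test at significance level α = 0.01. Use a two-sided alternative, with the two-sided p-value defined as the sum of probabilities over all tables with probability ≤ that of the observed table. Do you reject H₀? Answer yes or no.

Margins: r₁=13, r₂=11, c₁=8, c₂=16, n=24
p_obs = C(13,1)·C(11,7)/C(24,8); sum pmf over tables with pmf ≤ p_obs
p-value (two-sided) = 0.00781
At α=0.01: p < α → reject H₀

reject H₀: yes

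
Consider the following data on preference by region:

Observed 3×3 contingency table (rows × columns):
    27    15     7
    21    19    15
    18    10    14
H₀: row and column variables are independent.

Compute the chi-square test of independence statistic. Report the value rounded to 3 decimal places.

test statistic = 6.202

Row totals [49, 55, 42], col totals [66, 44, 36], n=146
χ² = (27−22.15)²/22.15 + (15−14.77)²/14.77 + (7−12.08)²/12.08 + (21−24.86)²/24.86 + (19−16.58)²/16.58 + (15−13.56)²/13.56 + (18−18.99)²/18.99 + (10−12.66)²/12.66 + (14−10.36)²/10.36 = 6.2018
df = 4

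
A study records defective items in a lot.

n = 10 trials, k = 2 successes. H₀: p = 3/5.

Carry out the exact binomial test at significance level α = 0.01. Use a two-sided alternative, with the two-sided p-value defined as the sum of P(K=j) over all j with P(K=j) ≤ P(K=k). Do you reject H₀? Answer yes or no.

Exact binomial: n=10, k=2, p₀=3/5=0.6000
P(X=j) = C(n,j)·p₀^j·(1−p₀)^(n−j); p = Σ P(X=j) over j with P(X=j) ≤ P(X=2)
p-value (two-sided) = 0.01834
At α=0.01: p ≥ α → fail to reject H₀

reject H₀: no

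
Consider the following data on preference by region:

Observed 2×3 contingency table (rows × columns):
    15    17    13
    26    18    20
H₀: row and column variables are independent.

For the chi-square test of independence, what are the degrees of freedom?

df = (r−1)(c−1) = (2−1)·(3−1) = 2

degrees of freedom = 2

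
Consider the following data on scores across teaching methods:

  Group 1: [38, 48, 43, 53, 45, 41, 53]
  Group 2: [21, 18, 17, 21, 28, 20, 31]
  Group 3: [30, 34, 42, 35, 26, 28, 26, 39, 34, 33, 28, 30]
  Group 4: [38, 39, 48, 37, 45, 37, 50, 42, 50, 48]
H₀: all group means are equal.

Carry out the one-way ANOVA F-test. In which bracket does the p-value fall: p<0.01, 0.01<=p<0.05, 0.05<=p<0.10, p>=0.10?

Group means [45.86, 22.29, 32.08, 43.40], grand mean 36.000
SSB = Σnᵢ(x̄ᵢ−x̄)² = 2728.398; SSW = ΣΣ(x−x̄ᵢ)² = 907.602
MSB = 2728.398/3 = 909.4659; MSW = 907.602/32 = 28.3626
F = MSB/MSW = 32.0657
df = (3, 32)
p-value (upper-tail) = 0.00000
→ bracket: p<0.01

p-value bracket: p<0.01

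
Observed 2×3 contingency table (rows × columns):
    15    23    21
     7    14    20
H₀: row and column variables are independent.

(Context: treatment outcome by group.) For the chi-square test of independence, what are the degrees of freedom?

df = (r−1)(c−1) = (2−1)·(3−1) = 2

degrees of freedom = 2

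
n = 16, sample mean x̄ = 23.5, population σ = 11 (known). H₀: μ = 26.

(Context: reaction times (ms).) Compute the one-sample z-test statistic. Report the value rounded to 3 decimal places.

test statistic = -0.909

SE = σ/√n = 11/√16 = 2.7500
z = (x̄−μ₀)/SE = (23.5−26)/2.7500 = -0.9091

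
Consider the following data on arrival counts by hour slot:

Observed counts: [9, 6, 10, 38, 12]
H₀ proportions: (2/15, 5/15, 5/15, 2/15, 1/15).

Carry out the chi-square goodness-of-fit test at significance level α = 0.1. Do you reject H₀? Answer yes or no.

reject H₀: yes

n = 75; E_i = n·p_i = [10.00, 25.00, 25.00, 10.00, 5.00]
χ² = (9−10.00)²/10.00 + (6−25.00)²/25.00 + (10−25.00)²/25.00 + (38−10.00)²/10.00 + (12−5.00)²/5.00 = 111.7400
df = 4
p-value (upper-tail) = 0.00000
At α=0.1: p < α → reject H₀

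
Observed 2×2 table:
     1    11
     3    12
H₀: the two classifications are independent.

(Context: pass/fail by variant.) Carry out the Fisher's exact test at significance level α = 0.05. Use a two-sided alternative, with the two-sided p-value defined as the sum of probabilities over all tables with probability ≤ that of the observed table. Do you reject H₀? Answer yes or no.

Margins: r₁=12, r₂=15, c₁=4, c₂=23, n=27
p_obs = C(12,1)·C(15,3)/C(27,4); sum pmf over tables with pmf ≤ p_obs
p-value (two-sided) = 0.60513
At α=0.05: p ≥ α → fail to reject H₀

reject H₀: no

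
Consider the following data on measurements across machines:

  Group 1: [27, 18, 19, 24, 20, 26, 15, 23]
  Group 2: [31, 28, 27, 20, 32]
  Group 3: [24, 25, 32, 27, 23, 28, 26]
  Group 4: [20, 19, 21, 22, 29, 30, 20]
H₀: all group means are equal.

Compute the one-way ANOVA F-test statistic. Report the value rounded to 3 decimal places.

test statistic = 3.168

Group means [21.50, 27.60, 26.43, 23.00], grand mean 24.296
SSB = Σnᵢ(x̄ᵢ−x̄)² = 160.715; SSW = ΣΣ(x−x̄ᵢ)² = 388.914
MSB = 160.715/3 = 53.5718; MSW = 388.914/23 = 16.9093
F = MSB/MSW = 3.1682
df = (3, 23)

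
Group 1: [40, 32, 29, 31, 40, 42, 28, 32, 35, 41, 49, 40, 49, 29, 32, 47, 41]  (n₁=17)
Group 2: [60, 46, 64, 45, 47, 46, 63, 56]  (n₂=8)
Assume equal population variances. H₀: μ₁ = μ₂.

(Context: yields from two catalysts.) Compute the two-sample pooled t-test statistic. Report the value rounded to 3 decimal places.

test statistic = -4.996

x̄₁=37.471, s₁=7.037, n₁=17
x̄₂=53.375, s₂=8.245, n₂=8
s_p² = [16·7.037² + 7·8.245²]/23 = 55.1352
SE = √(s_p²·(1/17+1/8)) = 3.1836
t = (37.471−53.375)/3.1836 = -4.9958
df = 23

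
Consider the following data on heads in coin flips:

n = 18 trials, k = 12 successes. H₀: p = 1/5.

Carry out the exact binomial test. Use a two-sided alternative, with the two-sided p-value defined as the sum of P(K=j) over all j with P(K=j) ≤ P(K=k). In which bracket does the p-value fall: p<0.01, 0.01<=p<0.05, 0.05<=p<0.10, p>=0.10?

p-value bracket: p<0.01

Exact binomial: n=18, k=12, p₀=1/5=0.2000
P(X=j) = C(n,j)·p₀^j·(1−p₀)^(n−j); p = Σ P(X=j) over j with P(X=j) ≤ P(X=12)
p-value (two-sided) = 0.00002
→ bracket: p<0.01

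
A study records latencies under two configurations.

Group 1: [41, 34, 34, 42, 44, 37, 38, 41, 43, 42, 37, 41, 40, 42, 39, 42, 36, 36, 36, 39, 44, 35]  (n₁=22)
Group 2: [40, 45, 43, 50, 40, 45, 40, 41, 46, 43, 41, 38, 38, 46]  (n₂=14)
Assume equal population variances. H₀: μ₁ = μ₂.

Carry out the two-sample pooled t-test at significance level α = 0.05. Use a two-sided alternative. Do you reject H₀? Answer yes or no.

x̄₁=39.227, s₁=3.206, n₁=22
x̄₂=42.571, s₂=3.480, n₂=14
s_p² = [21·3.206² + 13·3.480²]/34 = 10.9792
SE = √(s_p²·(1/22+1/14)) = 1.1328
t = (39.227−42.571)/1.1328 = -2.9521
df = 34
p-value (two-sided) = 0.00569
At α=0.05: p < α → reject H₀

reject H₀: yes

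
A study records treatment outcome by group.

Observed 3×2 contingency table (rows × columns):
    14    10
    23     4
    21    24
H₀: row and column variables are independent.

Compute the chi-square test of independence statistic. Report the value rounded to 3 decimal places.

test statistic = 10.527

Row totals [24, 27, 45], col totals [58, 38], n=96
χ² = (14−14.50)²/14.50 + (10−9.50)²/9.50 + (23−16.31)²/16.31 + (4−10.69)²/10.69 + (21−27.19)²/27.19 + (24−17.81)²/17.81 = 10.5273
df = 2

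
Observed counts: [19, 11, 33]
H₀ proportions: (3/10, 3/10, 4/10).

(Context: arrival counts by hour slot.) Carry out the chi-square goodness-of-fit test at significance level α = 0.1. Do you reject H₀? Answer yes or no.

n = 63; E_i = n·p_i = [18.90, 18.90, 25.20]
χ² = (19−18.90)²/18.90 + (11−18.90)²/18.90 + (33−25.20)²/25.20 = 5.7169
df = 2
p-value (upper-tail) = 0.05736
At α=0.1: p < α → reject H₀

reject H₀: yes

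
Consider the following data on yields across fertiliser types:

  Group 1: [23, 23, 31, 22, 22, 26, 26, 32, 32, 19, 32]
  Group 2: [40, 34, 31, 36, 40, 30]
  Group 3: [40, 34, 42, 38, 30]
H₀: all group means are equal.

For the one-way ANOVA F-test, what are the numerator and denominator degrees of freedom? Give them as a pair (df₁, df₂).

k = 3 groups, N = 22 total
df = (k−1, N−k) = (3−1, 22−3) = (2, 19)

degrees of freedom = [2, 19]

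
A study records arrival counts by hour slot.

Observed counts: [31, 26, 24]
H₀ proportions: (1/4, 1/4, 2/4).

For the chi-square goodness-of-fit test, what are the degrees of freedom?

df = k − 1 = 3 − 1 = 2

degrees of freedom = 2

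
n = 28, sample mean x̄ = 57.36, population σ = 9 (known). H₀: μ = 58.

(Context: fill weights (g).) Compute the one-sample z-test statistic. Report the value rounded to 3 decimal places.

SE = σ/√n = 9/√28 = 1.7008
z = (x̄−μ₀)/SE = (57.36−58)/1.7008 = -0.3763

test statistic = -0.376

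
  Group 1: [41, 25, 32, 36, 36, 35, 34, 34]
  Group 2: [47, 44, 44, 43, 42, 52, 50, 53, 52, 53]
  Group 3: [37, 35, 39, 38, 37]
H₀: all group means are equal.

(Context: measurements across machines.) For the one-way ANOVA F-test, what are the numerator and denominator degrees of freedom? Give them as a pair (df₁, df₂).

k = 3 groups, N = 23 total
df = (k−1, N−k) = (3−1, 23−3) = (2, 20)

degrees of freedom = [2, 20]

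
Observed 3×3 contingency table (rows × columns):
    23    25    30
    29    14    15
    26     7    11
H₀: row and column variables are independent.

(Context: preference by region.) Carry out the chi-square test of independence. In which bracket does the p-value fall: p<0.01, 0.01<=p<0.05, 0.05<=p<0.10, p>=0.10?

Row totals [78, 58, 44], col totals [78, 46, 56], n=180
χ² = (23−33.80)²/33.80 + (25−19.93)²/19.93 + (30−24.27)²/24.27 + (29−25.13)²/25.13 + (14−14.82)²/14.82 + (15−18.04)²/18.04 + (26−19.07)²/19.07 + (7−11.24)²/11.24 + (11−13.69)²/13.69 = 11.8990
df = 4
p-value (upper-tail) = 0.01812
→ bracket: 0.01<=p<0.05

p-value bracket: 0.01<=p<0.05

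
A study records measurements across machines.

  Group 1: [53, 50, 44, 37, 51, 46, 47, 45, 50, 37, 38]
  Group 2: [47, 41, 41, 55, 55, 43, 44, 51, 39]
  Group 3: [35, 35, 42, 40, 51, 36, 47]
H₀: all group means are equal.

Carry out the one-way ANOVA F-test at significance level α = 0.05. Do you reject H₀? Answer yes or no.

reject H₀: no

Group means [45.27, 46.22, 40.86], grand mean 44.444
SSB = Σnᵢ(x̄ᵢ−x̄)² = 126.072; SSW = ΣΣ(x−x̄ᵢ)² = 866.595
MSB = 126.072/2 = 63.0361; MSW = 866.595/24 = 36.1081
F = MSB/MSW = 1.7458
df = (2, 24)
p-value (upper-tail) = 0.19595
At α=0.05: p ≥ α → fail to reject H₀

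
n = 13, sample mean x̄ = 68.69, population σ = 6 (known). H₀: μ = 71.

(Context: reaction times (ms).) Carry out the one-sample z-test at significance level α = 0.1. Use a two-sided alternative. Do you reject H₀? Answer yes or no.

SE = σ/√n = 6/√13 = 1.6641
z = (x̄−μ₀)/SE = (68.69−71)/1.6641 = -1.3881
p-value (two-sided) = 0.16510
At α=0.1: p ≥ α → fail to reject H₀

reject H₀: no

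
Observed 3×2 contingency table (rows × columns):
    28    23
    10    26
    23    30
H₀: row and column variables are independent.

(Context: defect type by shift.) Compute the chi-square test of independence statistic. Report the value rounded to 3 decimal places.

test statistic = 6.316

Row totals [51, 36, 53], col totals [61, 79], n=140
χ² = (28−22.22)²/22.22 + (23−28.78)²/28.78 + (10−15.69)²/15.69 + (26−20.31)²/20.31 + (23−23.09)²/23.09 + (30−29.91)²/29.91 = 6.3160
df = 2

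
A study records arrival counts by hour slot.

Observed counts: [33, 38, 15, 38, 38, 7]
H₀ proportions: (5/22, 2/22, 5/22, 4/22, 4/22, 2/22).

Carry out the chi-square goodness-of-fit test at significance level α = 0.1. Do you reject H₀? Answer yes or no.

reject H₀: yes

n = 169; E_i = n·p_i = [38.41, 15.36, 38.41, 30.73, 30.73, 15.36]
χ² = (33−38.41)²/38.41 + (38−15.36)²/15.36 + (15−38.41)²/38.41 + (38−30.73)²/30.73 + (38−30.73)²/30.73 + (7−15.36)²/15.36 = 56.3763
df = 5
p-value (upper-tail) = 0.00000
At α=0.1: p < α → reject H₀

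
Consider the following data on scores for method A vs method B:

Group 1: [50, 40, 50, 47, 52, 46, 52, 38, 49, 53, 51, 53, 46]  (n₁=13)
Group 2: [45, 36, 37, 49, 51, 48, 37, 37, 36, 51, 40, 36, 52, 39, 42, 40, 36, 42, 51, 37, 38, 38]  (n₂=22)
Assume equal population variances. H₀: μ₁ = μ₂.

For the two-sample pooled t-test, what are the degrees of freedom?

degrees of freedom = 33

df = n₁ + n₂ − 2 = 13 + 22 − 2 = 33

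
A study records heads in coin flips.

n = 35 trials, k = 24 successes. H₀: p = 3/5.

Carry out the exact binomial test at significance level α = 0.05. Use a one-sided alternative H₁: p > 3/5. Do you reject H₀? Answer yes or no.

Exact binomial: n=35, k=24, p₀=3/5=0.6000
P(X≥24) from Σ C(n,i)·p₀^i·(1−p₀)^(n−i)
p-value (one-sided, H₁ greater) = 0.19517
At α=0.05: p ≥ α → fail to reject H₀

reject H₀: no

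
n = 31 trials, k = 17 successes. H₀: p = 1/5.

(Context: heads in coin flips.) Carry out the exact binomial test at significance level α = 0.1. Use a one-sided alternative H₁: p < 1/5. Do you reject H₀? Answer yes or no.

Exact binomial: n=31, k=17, p₀=1/5=0.2000
P(X≤17) from Σ C(n,i)·p₀^i·(1−p₀)^(n−i)
p-value (one-sided, H₁ less) = 1.00000
At α=0.1: p ≥ α → fail to reject H₀

reject H₀: no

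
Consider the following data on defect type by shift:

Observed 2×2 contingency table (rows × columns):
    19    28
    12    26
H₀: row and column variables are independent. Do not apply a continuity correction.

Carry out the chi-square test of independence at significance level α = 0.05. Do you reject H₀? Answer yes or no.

reject H₀: no

Row totals [47, 38], col totals [31, 54], n=85
χ² = (19−17.14)²/17.14 + (28−29.86)²/29.86 + (12−13.86)²/13.86 + (26−24.14)²/24.14 = 0.7097
df = 1
p-value (upper-tail) = 0.39953
At α=0.05: p ≥ α → fail to reject H₀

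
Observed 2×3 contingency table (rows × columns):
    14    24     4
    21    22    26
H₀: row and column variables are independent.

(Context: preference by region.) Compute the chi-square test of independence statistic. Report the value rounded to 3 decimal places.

test statistic = 11.748

Row totals [42, 69], col totals [35, 46, 30], n=111
χ² = (14−13.24)²/13.24 + (24−17.41)²/17.41 + (4−11.35)²/11.35 + (21−21.76)²/21.76 + (22−28.59)²/28.59 + (26−18.65)²/18.65 = 11.7478
df = 2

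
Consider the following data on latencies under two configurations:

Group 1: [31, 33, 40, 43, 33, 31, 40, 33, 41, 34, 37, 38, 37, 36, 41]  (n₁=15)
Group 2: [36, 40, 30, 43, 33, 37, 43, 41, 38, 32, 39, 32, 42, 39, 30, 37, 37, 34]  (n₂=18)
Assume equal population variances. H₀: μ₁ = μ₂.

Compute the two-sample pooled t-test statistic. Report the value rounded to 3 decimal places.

x̄₁=36.533, s₁=3.907, n₁=15
x̄₂=36.833, s₂=4.232, n₂=18
s_p² = [14·3.907² + 17·4.232²]/31 = 16.7172
SE = √(s_p²·(1/15+1/18)) = 1.4294
t = (36.533−36.833)/1.4294 = -0.2099
df = 31

test statistic = -0.210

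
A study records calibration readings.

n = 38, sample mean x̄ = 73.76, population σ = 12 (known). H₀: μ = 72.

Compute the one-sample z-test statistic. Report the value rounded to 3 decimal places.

test statistic = 0.904

SE = σ/√n = 12/√38 = 1.9467
z = (x̄−μ₀)/SE = (73.76−72)/1.9467 = 0.9041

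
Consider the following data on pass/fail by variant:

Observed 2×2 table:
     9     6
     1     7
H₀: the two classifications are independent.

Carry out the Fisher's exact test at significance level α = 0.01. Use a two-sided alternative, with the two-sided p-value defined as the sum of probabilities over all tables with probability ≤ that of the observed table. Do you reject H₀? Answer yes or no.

Margins: r₁=15, r₂=8, c₁=10, c₂=13, n=23
p_obs = C(15,9)·C(8,1)/C(23,10); sum pmf over tables with pmf ≤ p_obs
p-value (two-sided) = 0.07430
At α=0.01: p ≥ α → fail to reject H₀

reject H₀: no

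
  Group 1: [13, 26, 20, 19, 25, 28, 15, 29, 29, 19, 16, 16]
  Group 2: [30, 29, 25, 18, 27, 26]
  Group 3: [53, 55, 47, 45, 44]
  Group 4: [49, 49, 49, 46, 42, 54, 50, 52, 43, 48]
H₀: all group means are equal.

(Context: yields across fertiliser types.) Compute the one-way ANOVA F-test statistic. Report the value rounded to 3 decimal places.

test statistic = 76.725

Group means [21.25, 25.83, 48.80, 48.20], grand mean 34.424
SSB = Σnᵢ(x̄ᵢ−x̄)² = 5456.577; SSW = ΣΣ(x−x̄ᵢ)² = 687.483
MSB = 5456.577/3 = 1818.8591; MSW = 687.483/29 = 23.7063
F = MSB/MSW = 76.7246
df = (3, 29)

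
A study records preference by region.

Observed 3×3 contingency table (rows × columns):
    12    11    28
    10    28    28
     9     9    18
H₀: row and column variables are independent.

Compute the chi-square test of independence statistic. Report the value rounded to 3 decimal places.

Row totals [51, 66, 36], col totals [31, 48, 74], n=153
χ² = (12−10.33)²/10.33 + (11−16.00)²/16.00 + (28−24.67)²/24.67 + (10−13.37)²/13.37 + (28−20.71)²/20.71 + (28−31.92)²/31.92 + (9−7.29)²/7.29 + (9−11.29)²/11.29 + (18−17.41)²/17.41 = 7.0684
df = 4

test statistic = 7.068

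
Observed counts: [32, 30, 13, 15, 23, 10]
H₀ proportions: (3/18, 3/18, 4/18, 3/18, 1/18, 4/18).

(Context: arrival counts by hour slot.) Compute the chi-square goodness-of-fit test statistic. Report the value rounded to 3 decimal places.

test statistic = 69.085

n = 123; E_i = n·p_i = [20.50, 20.50, 27.33, 20.50, 6.83, 27.33]
χ² = (32−20.50)²/20.50 + (30−20.50)²/20.50 + (13−27.33)²/27.33 + (15−20.50)²/20.50 + (23−6.83)²/6.83 + (10−27.33)²/27.33 = 69.0854
df = 5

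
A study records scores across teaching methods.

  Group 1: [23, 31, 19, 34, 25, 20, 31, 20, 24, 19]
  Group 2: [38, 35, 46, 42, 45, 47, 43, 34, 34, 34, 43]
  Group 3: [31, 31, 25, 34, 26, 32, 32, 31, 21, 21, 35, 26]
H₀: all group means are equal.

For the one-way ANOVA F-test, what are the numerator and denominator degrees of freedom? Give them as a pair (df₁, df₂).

degrees of freedom = [2, 30]

k = 3 groups, N = 33 total
df = (k−1, N−k) = (3−1, 33−3) = (2, 30)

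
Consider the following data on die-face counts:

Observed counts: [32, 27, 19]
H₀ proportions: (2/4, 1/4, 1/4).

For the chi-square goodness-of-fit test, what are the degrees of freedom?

degrees of freedom = 2

df = k − 1 = 3 − 1 = 2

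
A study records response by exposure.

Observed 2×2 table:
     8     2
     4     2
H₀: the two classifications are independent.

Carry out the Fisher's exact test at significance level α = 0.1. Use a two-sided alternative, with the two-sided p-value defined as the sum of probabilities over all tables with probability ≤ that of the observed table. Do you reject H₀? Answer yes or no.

Margins: r₁=10, r₂=6, c₁=12, c₂=4, n=16
p_obs = C(10,8)·C(6,4)/C(16,12); sum pmf over tables with pmf ≤ p_obs
p-value (two-sided) = 0.60440
At α=0.1: p ≥ α → fail to reject H₀

reject H₀: no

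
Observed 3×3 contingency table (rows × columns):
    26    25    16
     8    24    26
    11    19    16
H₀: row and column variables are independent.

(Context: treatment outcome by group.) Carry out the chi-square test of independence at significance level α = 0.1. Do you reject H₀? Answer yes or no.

Row totals [67, 58, 46], col totals [45, 68, 58], n=171
χ² = (26−17.63)²/17.63 + (25−26.64)²/26.64 + (16−22.73)²/22.73 + (8−15.26)²/15.26 + (24−23.06)²/23.06 + (26−19.67)²/19.67 + (11−12.11)²/12.11 + (19−18.29)²/18.29 + (16−15.60)²/15.60 = 11.7313
df = 4
p-value (upper-tail) = 0.01947
At α=0.1: p < α → reject H₀

reject H₀: yes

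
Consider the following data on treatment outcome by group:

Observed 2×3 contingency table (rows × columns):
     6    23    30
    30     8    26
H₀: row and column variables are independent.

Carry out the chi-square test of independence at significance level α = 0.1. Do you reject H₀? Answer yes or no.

reject H₀: yes

Row totals [59, 64], col totals [36, 31, 56], n=123
χ² = (6−17.27)²/17.27 + (23−14.87)²/14.87 + (30−26.86)²/26.86 + (30−18.73)²/18.73 + (8−16.13)²/16.13 + (26−29.14)²/29.14 = 23.3792
df = 2
p-value (upper-tail) = 0.00001
At α=0.1: p < α → reject H₀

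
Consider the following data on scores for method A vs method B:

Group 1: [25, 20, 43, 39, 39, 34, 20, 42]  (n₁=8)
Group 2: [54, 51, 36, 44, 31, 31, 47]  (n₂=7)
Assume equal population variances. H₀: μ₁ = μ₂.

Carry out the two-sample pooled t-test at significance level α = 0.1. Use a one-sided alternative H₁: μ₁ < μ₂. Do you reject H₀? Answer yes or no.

reject H₀: yes

x̄₁=32.750, s₁=9.677, n₁=8
x̄₂=42.000, s₂=9.416, n₂=7
s_p² = [7·9.677² + 6·9.416²]/13 = 91.3462
SE = √(s_p²·(1/8+1/7)) = 4.9465
t = (32.750−42.000)/4.9465 = -1.8700
df = 13
p-value (one-sided, H₁ less) = 0.04208
At α=0.1: p < α → reject H₀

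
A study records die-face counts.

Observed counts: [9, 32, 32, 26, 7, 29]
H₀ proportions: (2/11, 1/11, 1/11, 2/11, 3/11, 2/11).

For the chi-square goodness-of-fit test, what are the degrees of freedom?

degrees of freedom = 5

df = k − 1 = 6 − 1 = 5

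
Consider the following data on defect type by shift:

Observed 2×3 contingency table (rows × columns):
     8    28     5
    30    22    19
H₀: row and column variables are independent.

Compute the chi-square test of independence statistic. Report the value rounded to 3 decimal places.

test statistic = 14.638

Row totals [41, 71], col totals [38, 50, 24], n=112
χ² = (8−13.91)²/13.91 + (28−18.30)²/18.30 + (5−8.79)²/8.79 + (30−24.09)²/24.09 + (22−31.70)²/31.70 + (19−15.21)²/15.21 = 14.6380
df = 2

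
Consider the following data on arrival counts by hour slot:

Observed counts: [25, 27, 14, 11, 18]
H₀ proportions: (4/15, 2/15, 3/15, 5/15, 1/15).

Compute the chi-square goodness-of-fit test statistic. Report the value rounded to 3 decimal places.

test statistic = 52.518

n = 95; E_i = n·p_i = [25.33, 12.67, 19.00, 31.67, 6.33]
χ² = (25−25.33)²/25.33 + (27−12.67)²/12.67 + (14−19.00)²/19.00 + (11−31.67)²/31.67 + (18−6.33)²/6.33 = 52.5184
df = 4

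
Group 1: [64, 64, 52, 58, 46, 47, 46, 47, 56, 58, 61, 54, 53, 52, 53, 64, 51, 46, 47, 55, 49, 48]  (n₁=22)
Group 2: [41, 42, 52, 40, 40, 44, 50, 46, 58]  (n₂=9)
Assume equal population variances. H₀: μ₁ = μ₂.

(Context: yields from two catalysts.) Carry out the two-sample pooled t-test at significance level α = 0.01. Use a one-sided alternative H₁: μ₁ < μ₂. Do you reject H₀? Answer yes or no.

x̄₁=53.227, s₁=6.141, n₁=22
x̄₂=45.889, s₂=6.254, n₂=9
s_p² = [21·6.141² + 8·6.254²]/29 = 38.0949
SE = √(s_p²·(1/22+1/9)) = 2.4422
t = (53.227−45.889)/2.4422 = 3.0048
df = 29
p-value (one-sided, H₁ less) = 0.99728
At α=0.01: p ≥ α → fail to reject H₀

reject H₀: no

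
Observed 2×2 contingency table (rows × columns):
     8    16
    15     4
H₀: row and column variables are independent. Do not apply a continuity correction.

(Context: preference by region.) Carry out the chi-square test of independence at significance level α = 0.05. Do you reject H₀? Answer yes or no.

reject H₀: yes

Row totals [24, 19], col totals [23, 20], n=43
χ² = (8−12.84)²/12.84 + (16−11.16)²/11.16 + (15−10.16)²/10.16 + (4−8.84)²/8.84 = 8.8690
df = 1
p-value (upper-tail) = 0.00290
At α=0.05: p < α → reject H₀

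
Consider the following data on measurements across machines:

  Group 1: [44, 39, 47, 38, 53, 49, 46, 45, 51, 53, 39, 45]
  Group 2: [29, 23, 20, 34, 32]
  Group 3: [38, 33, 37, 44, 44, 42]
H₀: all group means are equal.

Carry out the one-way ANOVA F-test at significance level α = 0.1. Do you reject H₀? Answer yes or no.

Group means [45.75, 27.60, 39.67], grand mean 40.217
SSB = Σnᵢ(x̄ᵢ−x̄)² = 1165.130; SSW = ΣΣ(x−x̄ᵢ)² = 538.783
MSB = 1165.130/2 = 582.5649; MSW = 538.783/20 = 26.9392
F = MSB/MSW = 21.6252
df = (2, 20)
p-value (upper-tail) = 0.00001
At α=0.1: p < α → reject H₀

reject H₀: yes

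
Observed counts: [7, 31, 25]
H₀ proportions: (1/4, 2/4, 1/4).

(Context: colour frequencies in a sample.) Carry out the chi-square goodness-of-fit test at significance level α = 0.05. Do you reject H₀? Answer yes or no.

reject H₀: yes

n = 63; E_i = n·p_i = [15.75, 31.50, 15.75]
χ² = (7−15.75)²/15.75 + (31−31.50)²/31.50 + (25−15.75)²/15.75 = 10.3016
df = 2
p-value (upper-tail) = 0.00579
At α=0.05: p < α → reject H₀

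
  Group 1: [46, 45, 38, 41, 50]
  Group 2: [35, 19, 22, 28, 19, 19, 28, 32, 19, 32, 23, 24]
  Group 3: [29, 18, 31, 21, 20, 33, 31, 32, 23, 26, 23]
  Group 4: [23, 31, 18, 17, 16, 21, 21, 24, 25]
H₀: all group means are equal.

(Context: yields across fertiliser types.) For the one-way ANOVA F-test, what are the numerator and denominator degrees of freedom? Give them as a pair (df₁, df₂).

k = 4 groups, N = 37 total
df = (k−1, N−k) = (4−1, 37−4) = (3, 33)

degrees of freedom = [3, 33]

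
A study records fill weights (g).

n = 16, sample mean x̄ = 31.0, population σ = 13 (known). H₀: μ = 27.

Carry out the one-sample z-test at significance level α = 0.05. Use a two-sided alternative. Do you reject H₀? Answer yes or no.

reject H₀: no

SE = σ/√n = 13/√16 = 3.2500
z = (x̄−μ₀)/SE = (31.0−27)/3.2500 = 1.2308
p-value (two-sided) = 0.21841
At α=0.05: p ≥ α → fail to reject H₀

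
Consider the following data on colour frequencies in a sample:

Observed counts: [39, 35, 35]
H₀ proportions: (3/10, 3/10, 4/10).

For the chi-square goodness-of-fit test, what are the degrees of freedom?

degrees of freedom = 2

df = k − 1 = 3 − 1 = 2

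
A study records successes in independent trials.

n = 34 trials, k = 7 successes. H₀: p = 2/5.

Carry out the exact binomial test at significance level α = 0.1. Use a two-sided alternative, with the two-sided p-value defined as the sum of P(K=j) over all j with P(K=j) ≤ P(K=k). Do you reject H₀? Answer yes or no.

Exact binomial: n=34, k=7, p₀=2/5=0.4000
P(X=j) = C(n,j)·p₀^j·(1−p₀)^(n−j); p = Σ P(X=j) over j with P(X=j) ≤ P(X=7)
p-value (two-sided) = 0.02224
At α=0.1: p < α → reject H₀

reject H₀: yes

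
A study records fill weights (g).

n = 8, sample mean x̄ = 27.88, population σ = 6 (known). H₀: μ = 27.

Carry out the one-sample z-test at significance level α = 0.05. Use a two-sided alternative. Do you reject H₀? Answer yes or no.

SE = σ/√n = 6/√8 = 2.1213
z = (x̄−μ₀)/SE = (27.88−27)/2.1213 = 0.4148
p-value (two-sided) = 0.67826
At α=0.05: p ≥ α → fail to reject H₀

reject H₀: no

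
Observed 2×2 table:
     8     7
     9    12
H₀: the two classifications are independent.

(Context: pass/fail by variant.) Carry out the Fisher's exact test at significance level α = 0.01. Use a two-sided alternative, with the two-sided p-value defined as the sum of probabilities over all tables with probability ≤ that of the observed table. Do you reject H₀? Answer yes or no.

reject H₀: no

Margins: r₁=15, r₂=21, c₁=17, c₂=19, n=36
p_obs = C(15,8)·C(21,9)/C(36,17); sum pmf over tables with pmf ≤ p_obs
p-value (two-sided) = 0.73600
At α=0.01: p ≥ α → fail to reject H₀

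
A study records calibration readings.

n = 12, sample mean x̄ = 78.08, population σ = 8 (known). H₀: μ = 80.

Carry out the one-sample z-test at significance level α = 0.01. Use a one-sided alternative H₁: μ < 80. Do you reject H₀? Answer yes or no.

SE = σ/√n = 8/√12 = 2.3094
z = (x̄−μ₀)/SE = (78.08−80)/2.3094 = -0.8314
p-value (one-sided, H₁ less) = 0.20288
At α=0.01: p ≥ α → fail to reject H₀

reject H₀: no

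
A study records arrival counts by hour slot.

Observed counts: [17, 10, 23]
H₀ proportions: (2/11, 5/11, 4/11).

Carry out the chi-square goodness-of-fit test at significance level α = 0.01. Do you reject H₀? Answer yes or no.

reject H₀: yes

n = 50; E_i = n·p_i = [9.09, 22.73, 18.18]
χ² = (17−9.09)²/9.09 + (10−22.73)²/22.73 + (23−18.18)²/18.18 = 15.2850
df = 2
p-value (upper-tail) = 0.00048
At α=0.01: p < α → reject H₀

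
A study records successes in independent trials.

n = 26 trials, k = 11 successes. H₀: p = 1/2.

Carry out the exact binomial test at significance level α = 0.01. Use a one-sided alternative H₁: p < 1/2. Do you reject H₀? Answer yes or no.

Exact binomial: n=26, k=11, p₀=1/2=0.5000
P(X≤11) from Σ C(n,i)·p₀^i·(1−p₀)^(n−i)
p-value (one-sided, H₁ less) = 0.27860
At α=0.01: p ≥ α → fail to reject H₀

reject H₀: no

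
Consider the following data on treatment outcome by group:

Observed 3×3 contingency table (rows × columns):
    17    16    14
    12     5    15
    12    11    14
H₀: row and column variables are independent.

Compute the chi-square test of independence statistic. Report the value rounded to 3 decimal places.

test statistic = 4.080

Row totals [47, 32, 37], col totals [41, 32, 43], n=116
χ² = (17−16.61)²/16.61 + (16−12.97)²/12.97 + (14−17.42)²/17.42 + (12−11.31)²/11.31 + (5−8.83)²/8.83 + (15−11.86)²/11.86 + (12−13.08)²/13.08 + (11−10.21)²/10.21 + (14−13.72)²/13.72 = 4.0796
df = 4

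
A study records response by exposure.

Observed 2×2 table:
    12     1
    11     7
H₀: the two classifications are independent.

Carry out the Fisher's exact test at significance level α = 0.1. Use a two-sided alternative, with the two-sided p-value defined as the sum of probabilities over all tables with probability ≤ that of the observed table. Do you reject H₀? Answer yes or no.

reject H₀: yes

Margins: r₁=13, r₂=18, c₁=23, c₂=8, n=31
p_obs = C(13,12)·C(18,11)/C(31,23); sum pmf over tables with pmf ≤ p_obs
p-value (two-sided) = 0.09535
At α=0.1: p < α → reject H₀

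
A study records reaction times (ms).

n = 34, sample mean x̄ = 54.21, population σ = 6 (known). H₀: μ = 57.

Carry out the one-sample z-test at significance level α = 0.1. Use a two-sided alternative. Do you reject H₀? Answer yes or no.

reject H₀: yes

SE = σ/√n = 6/√34 = 1.0290
z = (x̄−μ₀)/SE = (54.21−57)/1.0290 = -2.7114
p-value (two-sided) = 0.00670
At α=0.1: p < α → reject H₀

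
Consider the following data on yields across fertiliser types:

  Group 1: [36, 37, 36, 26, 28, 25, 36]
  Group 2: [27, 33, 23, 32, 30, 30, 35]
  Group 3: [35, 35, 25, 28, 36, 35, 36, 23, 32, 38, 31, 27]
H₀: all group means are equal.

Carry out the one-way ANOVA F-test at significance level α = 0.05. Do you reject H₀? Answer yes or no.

Group means [32.00, 30.00, 31.75], grand mean 31.346
SSB = Σnᵢ(x̄ᵢ−x̄)² = 17.635; SSW = ΣΣ(x−x̄ᵢ)² = 536.250
MSB = 17.635/2 = 8.8173; MSW = 536.250/23 = 23.3152
F = MSB/MSW = 0.3782
df = (2, 23)
p-value (upper-tail) = 0.68929
At α=0.05: p ≥ α → fail to reject H₀

reject H₀: no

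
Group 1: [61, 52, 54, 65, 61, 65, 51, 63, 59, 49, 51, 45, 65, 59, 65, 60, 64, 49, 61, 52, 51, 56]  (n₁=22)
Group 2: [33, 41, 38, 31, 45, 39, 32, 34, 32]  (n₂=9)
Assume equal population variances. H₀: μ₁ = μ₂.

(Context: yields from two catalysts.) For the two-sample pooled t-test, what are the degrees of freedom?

degrees of freedom = 29

df = n₁ + n₂ − 2 = 22 + 9 − 2 = 29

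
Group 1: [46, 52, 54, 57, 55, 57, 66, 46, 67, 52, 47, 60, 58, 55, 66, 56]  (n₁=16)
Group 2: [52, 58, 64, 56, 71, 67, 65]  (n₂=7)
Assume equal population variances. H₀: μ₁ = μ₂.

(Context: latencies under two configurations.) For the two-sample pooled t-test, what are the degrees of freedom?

degrees of freedom = 21

df = n₁ + n₂ − 2 = 16 + 7 − 2 = 21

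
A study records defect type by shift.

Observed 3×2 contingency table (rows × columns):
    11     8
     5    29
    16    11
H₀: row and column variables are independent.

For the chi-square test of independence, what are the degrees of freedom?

df = (r−1)(c−1) = (3−1)·(2−1) = 2

degrees of freedom = 2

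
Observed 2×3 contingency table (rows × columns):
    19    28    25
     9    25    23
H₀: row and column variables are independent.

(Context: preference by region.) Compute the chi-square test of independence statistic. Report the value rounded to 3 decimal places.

test statistic = 2.109

Row totals [72, 57], col totals [28, 53, 48], n=129
χ² = (19−15.63)²/15.63 + (28−29.58)²/29.58 + (25−26.79)²/26.79 + (9−12.37)²/12.37 + (25−23.42)²/23.42 + (23−21.21)²/21.21 = 2.1089
df = 2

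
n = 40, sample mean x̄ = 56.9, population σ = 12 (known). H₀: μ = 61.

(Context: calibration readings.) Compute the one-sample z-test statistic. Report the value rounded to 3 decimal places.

SE = σ/√n = 12/√40 = 1.8974
z = (x̄−μ₀)/SE = (56.9−61)/1.8974 = -2.1609

test statistic = -2.161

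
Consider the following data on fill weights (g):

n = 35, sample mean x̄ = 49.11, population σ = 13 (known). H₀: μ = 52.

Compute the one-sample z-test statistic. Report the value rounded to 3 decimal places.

test statistic = -1.315

SE = σ/√n = 13/√35 = 2.1974
z = (x̄−μ₀)/SE = (49.11−52)/2.1974 = -1.3152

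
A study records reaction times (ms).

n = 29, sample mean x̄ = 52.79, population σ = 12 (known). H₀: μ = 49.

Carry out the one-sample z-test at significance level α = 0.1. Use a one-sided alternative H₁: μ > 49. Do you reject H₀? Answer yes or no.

SE = σ/√n = 12/√29 = 2.2283
z = (x̄−μ₀)/SE = (52.79−49)/2.2283 = 1.7008
p-value (one-sided, H₁ greater) = 0.04449
At α=0.1: p < α → reject H₀

reject H₀: yes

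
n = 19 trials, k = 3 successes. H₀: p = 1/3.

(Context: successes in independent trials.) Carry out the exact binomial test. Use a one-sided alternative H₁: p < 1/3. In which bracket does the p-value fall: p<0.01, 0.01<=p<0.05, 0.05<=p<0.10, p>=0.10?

Exact binomial: n=19, k=3, p₀=1/3=0.3333
P(X≤3) from Σ C(n,i)·p₀^i·(1−p₀)^(n−i)
p-value (one-sided, H₁ less) = 0.07866
→ bracket: 0.05<=p<0.10

p-value bracket: 0.05<=p<0.10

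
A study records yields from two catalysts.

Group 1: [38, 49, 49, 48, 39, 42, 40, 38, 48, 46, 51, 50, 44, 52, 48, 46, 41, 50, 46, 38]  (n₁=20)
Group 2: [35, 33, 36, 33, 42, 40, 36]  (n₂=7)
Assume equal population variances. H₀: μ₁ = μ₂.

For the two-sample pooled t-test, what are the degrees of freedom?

degrees of freedom = 25

df = n₁ + n₂ − 2 = 20 + 7 − 2 = 25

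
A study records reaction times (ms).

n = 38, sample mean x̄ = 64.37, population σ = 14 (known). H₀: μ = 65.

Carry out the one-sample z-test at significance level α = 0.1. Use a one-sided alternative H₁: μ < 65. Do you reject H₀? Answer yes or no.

reject H₀: no

SE = σ/√n = 14/√38 = 2.2711
z = (x̄−μ₀)/SE = (64.37−65)/2.2711 = -0.2774
p-value (one-sided, H₁ less) = 0.39074
At α=0.1: p ≥ α → fail to reject H₀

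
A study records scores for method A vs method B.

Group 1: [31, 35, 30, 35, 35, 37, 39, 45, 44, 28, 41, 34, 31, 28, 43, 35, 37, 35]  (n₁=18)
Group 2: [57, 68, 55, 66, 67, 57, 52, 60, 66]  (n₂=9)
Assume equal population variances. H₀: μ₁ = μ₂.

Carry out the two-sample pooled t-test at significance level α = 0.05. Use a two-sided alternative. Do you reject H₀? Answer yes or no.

x̄₁=35.722, s₁=5.154, n₁=18
x̄₂=60.889, s₂=5.968, n₂=9
s_p² = [17·5.154² + 8·5.968²]/25 = 29.4600
SE = √(s_p²·(1/18+1/9)) = 2.2159
t = (35.722−60.889)/2.2159 = -11.3576
df = 25
p-value (two-sided) = 0.00000
At α=0.05: p < α → reject H₀

reject H₀: yes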